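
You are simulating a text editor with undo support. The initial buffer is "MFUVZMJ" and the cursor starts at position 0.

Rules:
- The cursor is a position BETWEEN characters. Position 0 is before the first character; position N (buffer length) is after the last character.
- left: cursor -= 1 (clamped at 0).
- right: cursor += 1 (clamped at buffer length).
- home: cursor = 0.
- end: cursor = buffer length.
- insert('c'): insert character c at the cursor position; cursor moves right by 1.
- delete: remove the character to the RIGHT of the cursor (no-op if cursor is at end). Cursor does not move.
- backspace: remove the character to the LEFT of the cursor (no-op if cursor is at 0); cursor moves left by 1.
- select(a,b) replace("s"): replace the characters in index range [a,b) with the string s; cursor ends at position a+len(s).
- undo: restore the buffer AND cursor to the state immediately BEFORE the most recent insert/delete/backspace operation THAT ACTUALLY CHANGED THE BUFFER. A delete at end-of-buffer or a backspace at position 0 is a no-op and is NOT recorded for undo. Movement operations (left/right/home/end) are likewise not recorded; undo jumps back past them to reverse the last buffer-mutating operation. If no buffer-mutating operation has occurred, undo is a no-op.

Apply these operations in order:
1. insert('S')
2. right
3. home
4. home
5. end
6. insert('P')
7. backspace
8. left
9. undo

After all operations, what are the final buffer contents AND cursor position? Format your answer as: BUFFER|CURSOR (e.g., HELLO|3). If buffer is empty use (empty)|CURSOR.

After op 1 (insert('S')): buf='SMFUVZMJ' cursor=1
After op 2 (right): buf='SMFUVZMJ' cursor=2
After op 3 (home): buf='SMFUVZMJ' cursor=0
After op 4 (home): buf='SMFUVZMJ' cursor=0
After op 5 (end): buf='SMFUVZMJ' cursor=8
After op 6 (insert('P')): buf='SMFUVZMJP' cursor=9
After op 7 (backspace): buf='SMFUVZMJ' cursor=8
After op 8 (left): buf='SMFUVZMJ' cursor=7
After op 9 (undo): buf='SMFUVZMJP' cursor=9

Answer: SMFUVZMJP|9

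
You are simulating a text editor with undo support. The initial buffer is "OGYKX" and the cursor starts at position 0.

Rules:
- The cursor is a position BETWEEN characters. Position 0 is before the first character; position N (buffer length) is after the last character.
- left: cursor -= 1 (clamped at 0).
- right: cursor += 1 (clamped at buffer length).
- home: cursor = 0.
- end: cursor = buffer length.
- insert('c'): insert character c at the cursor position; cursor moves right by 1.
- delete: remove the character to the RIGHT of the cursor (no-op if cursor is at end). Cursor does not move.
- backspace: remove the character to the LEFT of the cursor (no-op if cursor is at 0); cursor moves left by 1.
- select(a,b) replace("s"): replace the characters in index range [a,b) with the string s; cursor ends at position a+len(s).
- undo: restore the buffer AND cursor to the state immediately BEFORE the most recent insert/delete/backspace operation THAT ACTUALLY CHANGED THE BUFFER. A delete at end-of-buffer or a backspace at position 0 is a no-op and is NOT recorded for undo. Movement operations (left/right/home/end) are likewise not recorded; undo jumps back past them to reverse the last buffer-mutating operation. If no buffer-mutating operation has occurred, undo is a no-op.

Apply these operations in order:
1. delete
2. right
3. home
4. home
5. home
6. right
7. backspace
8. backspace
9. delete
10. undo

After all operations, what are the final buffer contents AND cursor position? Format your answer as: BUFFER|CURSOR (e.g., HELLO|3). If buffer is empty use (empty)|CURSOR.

After op 1 (delete): buf='GYKX' cursor=0
After op 2 (right): buf='GYKX' cursor=1
After op 3 (home): buf='GYKX' cursor=0
After op 4 (home): buf='GYKX' cursor=0
After op 5 (home): buf='GYKX' cursor=0
After op 6 (right): buf='GYKX' cursor=1
After op 7 (backspace): buf='YKX' cursor=0
After op 8 (backspace): buf='YKX' cursor=0
After op 9 (delete): buf='KX' cursor=0
After op 10 (undo): buf='YKX' cursor=0

Answer: YKX|0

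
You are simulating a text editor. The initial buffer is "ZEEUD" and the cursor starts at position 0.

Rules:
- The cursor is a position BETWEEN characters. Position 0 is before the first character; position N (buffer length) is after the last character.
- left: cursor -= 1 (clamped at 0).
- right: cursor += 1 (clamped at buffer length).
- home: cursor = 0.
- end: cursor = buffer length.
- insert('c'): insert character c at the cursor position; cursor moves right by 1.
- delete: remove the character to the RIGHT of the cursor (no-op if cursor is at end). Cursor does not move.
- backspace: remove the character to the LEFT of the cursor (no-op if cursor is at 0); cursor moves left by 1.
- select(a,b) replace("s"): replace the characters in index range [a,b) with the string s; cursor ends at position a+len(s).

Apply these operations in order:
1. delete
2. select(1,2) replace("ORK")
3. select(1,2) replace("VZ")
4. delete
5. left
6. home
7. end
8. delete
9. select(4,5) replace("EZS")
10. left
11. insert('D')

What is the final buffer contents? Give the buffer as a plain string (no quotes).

Answer: EVZKEZDSD

Derivation:
After op 1 (delete): buf='EEUD' cursor=0
After op 2 (select(1,2) replace("ORK")): buf='EORKUD' cursor=4
After op 3 (select(1,2) replace("VZ")): buf='EVZRKUD' cursor=3
After op 4 (delete): buf='EVZKUD' cursor=3
After op 5 (left): buf='EVZKUD' cursor=2
After op 6 (home): buf='EVZKUD' cursor=0
After op 7 (end): buf='EVZKUD' cursor=6
After op 8 (delete): buf='EVZKUD' cursor=6
After op 9 (select(4,5) replace("EZS")): buf='EVZKEZSD' cursor=7
After op 10 (left): buf='EVZKEZSD' cursor=6
After op 11 (insert('D')): buf='EVZKEZDSD' cursor=7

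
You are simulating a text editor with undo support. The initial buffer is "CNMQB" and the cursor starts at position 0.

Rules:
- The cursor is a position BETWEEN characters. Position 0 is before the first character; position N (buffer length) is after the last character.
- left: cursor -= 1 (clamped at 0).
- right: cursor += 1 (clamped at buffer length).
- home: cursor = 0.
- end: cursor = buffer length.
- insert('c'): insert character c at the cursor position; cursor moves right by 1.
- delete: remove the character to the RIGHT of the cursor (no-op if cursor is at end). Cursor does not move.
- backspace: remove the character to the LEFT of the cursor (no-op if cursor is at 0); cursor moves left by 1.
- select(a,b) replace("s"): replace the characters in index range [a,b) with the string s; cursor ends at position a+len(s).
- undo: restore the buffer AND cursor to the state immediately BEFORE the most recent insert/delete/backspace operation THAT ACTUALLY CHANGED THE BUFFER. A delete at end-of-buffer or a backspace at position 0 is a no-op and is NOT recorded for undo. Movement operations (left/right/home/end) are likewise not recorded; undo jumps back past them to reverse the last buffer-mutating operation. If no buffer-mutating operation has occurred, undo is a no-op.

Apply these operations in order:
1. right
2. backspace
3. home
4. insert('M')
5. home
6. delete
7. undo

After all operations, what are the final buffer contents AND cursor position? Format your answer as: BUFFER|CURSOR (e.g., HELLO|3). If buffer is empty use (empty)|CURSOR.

After op 1 (right): buf='CNMQB' cursor=1
After op 2 (backspace): buf='NMQB' cursor=0
After op 3 (home): buf='NMQB' cursor=0
After op 4 (insert('M')): buf='MNMQB' cursor=1
After op 5 (home): buf='MNMQB' cursor=0
After op 6 (delete): buf='NMQB' cursor=0
After op 7 (undo): buf='MNMQB' cursor=0

Answer: MNMQB|0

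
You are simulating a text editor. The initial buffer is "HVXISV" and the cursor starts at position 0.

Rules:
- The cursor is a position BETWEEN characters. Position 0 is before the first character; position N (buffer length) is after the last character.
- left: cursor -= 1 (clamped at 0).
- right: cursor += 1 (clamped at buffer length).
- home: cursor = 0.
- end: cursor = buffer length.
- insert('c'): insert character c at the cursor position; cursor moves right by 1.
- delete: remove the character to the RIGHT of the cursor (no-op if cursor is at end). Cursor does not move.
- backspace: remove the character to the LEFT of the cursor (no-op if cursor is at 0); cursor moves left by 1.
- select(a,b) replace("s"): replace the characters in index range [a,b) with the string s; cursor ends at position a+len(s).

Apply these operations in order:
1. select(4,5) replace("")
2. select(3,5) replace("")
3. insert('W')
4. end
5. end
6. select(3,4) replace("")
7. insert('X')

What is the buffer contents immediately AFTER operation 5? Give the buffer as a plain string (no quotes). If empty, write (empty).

After op 1 (select(4,5) replace("")): buf='HVXIV' cursor=4
After op 2 (select(3,5) replace("")): buf='HVX' cursor=3
After op 3 (insert('W')): buf='HVXW' cursor=4
After op 4 (end): buf='HVXW' cursor=4
After op 5 (end): buf='HVXW' cursor=4

Answer: HVXW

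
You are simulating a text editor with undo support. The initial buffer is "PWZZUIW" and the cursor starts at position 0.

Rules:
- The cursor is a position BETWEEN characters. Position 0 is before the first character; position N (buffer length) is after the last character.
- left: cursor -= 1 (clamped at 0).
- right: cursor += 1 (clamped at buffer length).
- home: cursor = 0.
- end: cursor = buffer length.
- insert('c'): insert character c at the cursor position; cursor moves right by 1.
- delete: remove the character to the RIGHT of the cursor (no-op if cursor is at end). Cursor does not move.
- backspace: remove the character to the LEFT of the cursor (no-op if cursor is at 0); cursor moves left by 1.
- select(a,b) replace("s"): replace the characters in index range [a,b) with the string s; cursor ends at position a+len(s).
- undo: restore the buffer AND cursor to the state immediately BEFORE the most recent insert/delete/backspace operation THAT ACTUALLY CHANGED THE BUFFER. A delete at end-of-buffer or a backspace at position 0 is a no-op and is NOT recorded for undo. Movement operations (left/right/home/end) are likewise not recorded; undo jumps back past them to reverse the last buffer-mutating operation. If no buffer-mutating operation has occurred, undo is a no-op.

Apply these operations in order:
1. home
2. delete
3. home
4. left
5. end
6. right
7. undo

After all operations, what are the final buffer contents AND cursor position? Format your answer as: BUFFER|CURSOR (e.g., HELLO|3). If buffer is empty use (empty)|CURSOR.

Answer: PWZZUIW|0

Derivation:
After op 1 (home): buf='PWZZUIW' cursor=0
After op 2 (delete): buf='WZZUIW' cursor=0
After op 3 (home): buf='WZZUIW' cursor=0
After op 4 (left): buf='WZZUIW' cursor=0
After op 5 (end): buf='WZZUIW' cursor=6
After op 6 (right): buf='WZZUIW' cursor=6
After op 7 (undo): buf='PWZZUIW' cursor=0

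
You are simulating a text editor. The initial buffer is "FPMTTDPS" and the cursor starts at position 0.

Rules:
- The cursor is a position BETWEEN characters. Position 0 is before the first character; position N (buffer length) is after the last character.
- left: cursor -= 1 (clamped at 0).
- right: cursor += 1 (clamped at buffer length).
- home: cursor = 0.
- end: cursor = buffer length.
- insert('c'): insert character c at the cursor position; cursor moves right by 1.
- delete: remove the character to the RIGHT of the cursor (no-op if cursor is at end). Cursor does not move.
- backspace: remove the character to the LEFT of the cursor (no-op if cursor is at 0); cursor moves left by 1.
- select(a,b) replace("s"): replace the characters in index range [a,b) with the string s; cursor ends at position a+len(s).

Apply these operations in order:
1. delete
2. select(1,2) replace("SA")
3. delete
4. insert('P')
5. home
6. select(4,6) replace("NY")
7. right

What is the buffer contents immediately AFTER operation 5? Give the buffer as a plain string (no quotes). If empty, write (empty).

Answer: PSAPTDPS

Derivation:
After op 1 (delete): buf='PMTTDPS' cursor=0
After op 2 (select(1,2) replace("SA")): buf='PSATTDPS' cursor=3
After op 3 (delete): buf='PSATDPS' cursor=3
After op 4 (insert('P')): buf='PSAPTDPS' cursor=4
After op 5 (home): buf='PSAPTDPS' cursor=0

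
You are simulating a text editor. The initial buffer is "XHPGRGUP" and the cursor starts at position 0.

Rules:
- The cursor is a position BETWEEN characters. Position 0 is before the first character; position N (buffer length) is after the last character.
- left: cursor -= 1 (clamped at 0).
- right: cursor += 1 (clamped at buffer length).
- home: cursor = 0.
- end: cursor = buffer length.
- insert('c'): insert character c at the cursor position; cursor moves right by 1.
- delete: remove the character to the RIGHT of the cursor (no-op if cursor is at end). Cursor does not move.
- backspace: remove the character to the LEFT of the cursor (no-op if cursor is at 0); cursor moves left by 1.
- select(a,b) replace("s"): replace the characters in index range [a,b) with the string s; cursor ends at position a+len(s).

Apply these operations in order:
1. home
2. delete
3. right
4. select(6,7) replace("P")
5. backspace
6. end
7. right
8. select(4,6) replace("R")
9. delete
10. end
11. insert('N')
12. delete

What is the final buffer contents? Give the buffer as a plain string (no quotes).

Answer: HPGRRN

Derivation:
After op 1 (home): buf='XHPGRGUP' cursor=0
After op 2 (delete): buf='HPGRGUP' cursor=0
After op 3 (right): buf='HPGRGUP' cursor=1
After op 4 (select(6,7) replace("P")): buf='HPGRGUP' cursor=7
After op 5 (backspace): buf='HPGRGU' cursor=6
After op 6 (end): buf='HPGRGU' cursor=6
After op 7 (right): buf='HPGRGU' cursor=6
After op 8 (select(4,6) replace("R")): buf='HPGRR' cursor=5
After op 9 (delete): buf='HPGRR' cursor=5
After op 10 (end): buf='HPGRR' cursor=5
After op 11 (insert('N')): buf='HPGRRN' cursor=6
After op 12 (delete): buf='HPGRRN' cursor=6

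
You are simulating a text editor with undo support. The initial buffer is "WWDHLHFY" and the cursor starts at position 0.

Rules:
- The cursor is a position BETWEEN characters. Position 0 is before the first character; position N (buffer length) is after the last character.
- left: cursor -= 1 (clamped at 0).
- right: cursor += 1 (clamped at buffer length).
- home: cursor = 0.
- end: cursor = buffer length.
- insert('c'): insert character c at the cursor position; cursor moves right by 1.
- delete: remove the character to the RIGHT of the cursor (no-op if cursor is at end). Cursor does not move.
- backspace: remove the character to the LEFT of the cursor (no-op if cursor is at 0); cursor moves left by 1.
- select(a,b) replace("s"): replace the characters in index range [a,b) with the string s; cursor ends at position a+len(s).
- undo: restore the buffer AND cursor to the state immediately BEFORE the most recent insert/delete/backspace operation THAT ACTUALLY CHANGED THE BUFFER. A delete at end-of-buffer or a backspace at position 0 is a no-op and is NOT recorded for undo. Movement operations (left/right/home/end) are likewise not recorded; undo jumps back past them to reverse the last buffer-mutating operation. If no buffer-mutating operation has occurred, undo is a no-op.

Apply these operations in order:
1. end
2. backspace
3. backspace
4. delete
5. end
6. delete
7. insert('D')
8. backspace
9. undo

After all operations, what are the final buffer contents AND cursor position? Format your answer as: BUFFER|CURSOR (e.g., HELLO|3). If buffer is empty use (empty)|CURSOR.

Answer: WWDHLHD|7

Derivation:
After op 1 (end): buf='WWDHLHFY' cursor=8
After op 2 (backspace): buf='WWDHLHF' cursor=7
After op 3 (backspace): buf='WWDHLH' cursor=6
After op 4 (delete): buf='WWDHLH' cursor=6
After op 5 (end): buf='WWDHLH' cursor=6
After op 6 (delete): buf='WWDHLH' cursor=6
After op 7 (insert('D')): buf='WWDHLHD' cursor=7
After op 8 (backspace): buf='WWDHLH' cursor=6
After op 9 (undo): buf='WWDHLHD' cursor=7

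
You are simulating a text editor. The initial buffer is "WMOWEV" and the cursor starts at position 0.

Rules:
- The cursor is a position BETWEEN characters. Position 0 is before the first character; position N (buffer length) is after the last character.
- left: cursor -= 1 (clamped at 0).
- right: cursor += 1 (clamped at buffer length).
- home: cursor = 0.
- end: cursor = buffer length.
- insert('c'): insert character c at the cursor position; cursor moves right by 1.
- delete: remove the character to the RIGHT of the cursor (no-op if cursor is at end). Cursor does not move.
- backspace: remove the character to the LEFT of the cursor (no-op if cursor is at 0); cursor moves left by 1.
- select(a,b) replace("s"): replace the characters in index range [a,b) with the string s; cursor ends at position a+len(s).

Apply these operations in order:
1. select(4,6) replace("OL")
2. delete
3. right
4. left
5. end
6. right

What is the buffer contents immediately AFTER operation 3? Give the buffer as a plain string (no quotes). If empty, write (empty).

After op 1 (select(4,6) replace("OL")): buf='WMOWOL' cursor=6
After op 2 (delete): buf='WMOWOL' cursor=6
After op 3 (right): buf='WMOWOL' cursor=6

Answer: WMOWOL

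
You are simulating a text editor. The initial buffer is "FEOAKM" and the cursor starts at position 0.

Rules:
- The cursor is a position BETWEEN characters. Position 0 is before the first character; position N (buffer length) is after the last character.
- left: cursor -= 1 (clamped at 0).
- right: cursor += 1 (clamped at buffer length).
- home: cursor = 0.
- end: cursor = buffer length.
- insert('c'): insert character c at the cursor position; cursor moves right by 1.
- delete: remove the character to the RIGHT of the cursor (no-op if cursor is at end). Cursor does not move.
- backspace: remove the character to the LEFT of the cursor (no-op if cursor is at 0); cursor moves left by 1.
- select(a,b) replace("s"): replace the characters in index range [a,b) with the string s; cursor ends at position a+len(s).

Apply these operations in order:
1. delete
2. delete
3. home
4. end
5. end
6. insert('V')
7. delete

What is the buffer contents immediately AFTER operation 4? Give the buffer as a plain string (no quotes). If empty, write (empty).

After op 1 (delete): buf='EOAKM' cursor=0
After op 2 (delete): buf='OAKM' cursor=0
After op 3 (home): buf='OAKM' cursor=0
After op 4 (end): buf='OAKM' cursor=4

Answer: OAKM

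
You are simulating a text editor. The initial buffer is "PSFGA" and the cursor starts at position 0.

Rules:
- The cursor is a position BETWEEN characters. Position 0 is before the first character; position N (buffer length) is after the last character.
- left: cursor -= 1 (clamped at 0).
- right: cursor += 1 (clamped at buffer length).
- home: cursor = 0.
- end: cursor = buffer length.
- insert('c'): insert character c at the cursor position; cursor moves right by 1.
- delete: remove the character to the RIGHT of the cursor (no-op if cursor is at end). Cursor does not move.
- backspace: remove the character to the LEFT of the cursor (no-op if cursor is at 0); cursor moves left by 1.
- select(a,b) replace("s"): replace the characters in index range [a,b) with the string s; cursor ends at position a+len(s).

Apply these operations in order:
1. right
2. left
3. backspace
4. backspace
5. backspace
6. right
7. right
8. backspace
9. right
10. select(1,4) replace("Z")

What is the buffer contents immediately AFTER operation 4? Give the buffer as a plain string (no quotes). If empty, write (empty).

After op 1 (right): buf='PSFGA' cursor=1
After op 2 (left): buf='PSFGA' cursor=0
After op 3 (backspace): buf='PSFGA' cursor=0
After op 4 (backspace): buf='PSFGA' cursor=0

Answer: PSFGA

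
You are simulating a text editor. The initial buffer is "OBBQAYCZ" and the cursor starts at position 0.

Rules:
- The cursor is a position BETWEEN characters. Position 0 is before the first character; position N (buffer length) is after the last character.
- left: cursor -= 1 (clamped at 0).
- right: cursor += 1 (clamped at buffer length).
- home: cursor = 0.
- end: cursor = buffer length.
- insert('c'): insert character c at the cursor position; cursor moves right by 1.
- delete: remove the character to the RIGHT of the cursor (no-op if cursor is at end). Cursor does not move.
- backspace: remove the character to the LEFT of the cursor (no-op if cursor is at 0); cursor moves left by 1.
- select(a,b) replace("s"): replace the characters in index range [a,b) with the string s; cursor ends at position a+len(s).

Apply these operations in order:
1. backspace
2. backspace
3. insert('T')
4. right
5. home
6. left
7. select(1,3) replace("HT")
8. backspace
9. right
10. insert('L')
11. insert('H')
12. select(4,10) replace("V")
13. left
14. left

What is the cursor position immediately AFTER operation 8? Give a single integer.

After op 1 (backspace): buf='OBBQAYCZ' cursor=0
After op 2 (backspace): buf='OBBQAYCZ' cursor=0
After op 3 (insert('T')): buf='TOBBQAYCZ' cursor=1
After op 4 (right): buf='TOBBQAYCZ' cursor=2
After op 5 (home): buf='TOBBQAYCZ' cursor=0
After op 6 (left): buf='TOBBQAYCZ' cursor=0
After op 7 (select(1,3) replace("HT")): buf='THTBQAYCZ' cursor=3
After op 8 (backspace): buf='THBQAYCZ' cursor=2

Answer: 2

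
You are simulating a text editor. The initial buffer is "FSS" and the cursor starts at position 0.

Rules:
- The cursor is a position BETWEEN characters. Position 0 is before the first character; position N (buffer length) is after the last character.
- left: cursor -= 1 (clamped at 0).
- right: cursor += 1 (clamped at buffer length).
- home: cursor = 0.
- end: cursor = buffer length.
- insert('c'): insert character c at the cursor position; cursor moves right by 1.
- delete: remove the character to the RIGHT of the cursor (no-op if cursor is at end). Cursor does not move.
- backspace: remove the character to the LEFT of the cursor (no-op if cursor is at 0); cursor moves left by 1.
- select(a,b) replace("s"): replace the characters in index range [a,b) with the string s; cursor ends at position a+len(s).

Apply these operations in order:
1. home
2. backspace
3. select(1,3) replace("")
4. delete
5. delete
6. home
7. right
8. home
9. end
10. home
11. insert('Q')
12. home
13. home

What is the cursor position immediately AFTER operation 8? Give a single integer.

Answer: 0

Derivation:
After op 1 (home): buf='FSS' cursor=0
After op 2 (backspace): buf='FSS' cursor=0
After op 3 (select(1,3) replace("")): buf='F' cursor=1
After op 4 (delete): buf='F' cursor=1
After op 5 (delete): buf='F' cursor=1
After op 6 (home): buf='F' cursor=0
After op 7 (right): buf='F' cursor=1
After op 8 (home): buf='F' cursor=0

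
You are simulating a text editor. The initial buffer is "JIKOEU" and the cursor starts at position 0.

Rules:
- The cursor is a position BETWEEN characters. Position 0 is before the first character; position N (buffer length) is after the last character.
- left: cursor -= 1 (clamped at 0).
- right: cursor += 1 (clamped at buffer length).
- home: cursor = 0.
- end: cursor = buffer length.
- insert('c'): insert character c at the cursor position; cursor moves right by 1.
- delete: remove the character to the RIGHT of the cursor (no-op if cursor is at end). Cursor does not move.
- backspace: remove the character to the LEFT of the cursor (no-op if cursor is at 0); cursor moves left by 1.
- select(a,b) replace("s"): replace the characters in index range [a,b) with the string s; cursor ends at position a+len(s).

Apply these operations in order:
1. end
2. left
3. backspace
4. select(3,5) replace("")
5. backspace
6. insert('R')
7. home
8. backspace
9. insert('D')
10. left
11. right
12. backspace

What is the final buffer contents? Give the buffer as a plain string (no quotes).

Answer: JIR

Derivation:
After op 1 (end): buf='JIKOEU' cursor=6
After op 2 (left): buf='JIKOEU' cursor=5
After op 3 (backspace): buf='JIKOU' cursor=4
After op 4 (select(3,5) replace("")): buf='JIK' cursor=3
After op 5 (backspace): buf='JI' cursor=2
After op 6 (insert('R')): buf='JIR' cursor=3
After op 7 (home): buf='JIR' cursor=0
After op 8 (backspace): buf='JIR' cursor=0
After op 9 (insert('D')): buf='DJIR' cursor=1
After op 10 (left): buf='DJIR' cursor=0
After op 11 (right): buf='DJIR' cursor=1
After op 12 (backspace): buf='JIR' cursor=0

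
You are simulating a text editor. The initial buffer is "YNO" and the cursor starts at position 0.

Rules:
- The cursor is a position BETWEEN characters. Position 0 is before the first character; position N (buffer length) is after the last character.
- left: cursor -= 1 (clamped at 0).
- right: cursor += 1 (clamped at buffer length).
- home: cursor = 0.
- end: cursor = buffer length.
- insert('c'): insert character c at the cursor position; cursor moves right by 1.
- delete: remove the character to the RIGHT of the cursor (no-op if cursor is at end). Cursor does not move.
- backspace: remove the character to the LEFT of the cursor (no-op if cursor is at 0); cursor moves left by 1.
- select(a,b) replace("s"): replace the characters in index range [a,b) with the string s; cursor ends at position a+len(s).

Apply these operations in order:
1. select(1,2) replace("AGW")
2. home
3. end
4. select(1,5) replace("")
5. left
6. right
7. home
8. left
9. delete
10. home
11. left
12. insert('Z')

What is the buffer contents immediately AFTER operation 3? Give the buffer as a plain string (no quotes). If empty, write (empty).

Answer: YAGWO

Derivation:
After op 1 (select(1,2) replace("AGW")): buf='YAGWO' cursor=4
After op 2 (home): buf='YAGWO' cursor=0
After op 3 (end): buf='YAGWO' cursor=5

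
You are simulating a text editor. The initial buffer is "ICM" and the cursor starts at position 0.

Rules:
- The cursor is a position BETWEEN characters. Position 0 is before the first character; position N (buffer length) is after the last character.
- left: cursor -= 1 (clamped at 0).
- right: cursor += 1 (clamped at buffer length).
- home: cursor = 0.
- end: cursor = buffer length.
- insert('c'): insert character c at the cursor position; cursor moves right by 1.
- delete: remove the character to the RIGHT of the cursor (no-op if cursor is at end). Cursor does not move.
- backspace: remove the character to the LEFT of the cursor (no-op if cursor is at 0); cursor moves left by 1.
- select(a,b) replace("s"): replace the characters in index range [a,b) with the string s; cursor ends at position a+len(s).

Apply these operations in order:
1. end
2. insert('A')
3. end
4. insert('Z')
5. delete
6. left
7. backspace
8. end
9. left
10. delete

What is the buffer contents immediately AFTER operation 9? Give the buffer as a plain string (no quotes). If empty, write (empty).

Answer: ICMZ

Derivation:
After op 1 (end): buf='ICM' cursor=3
After op 2 (insert('A')): buf='ICMA' cursor=4
After op 3 (end): buf='ICMA' cursor=4
After op 4 (insert('Z')): buf='ICMAZ' cursor=5
After op 5 (delete): buf='ICMAZ' cursor=5
After op 6 (left): buf='ICMAZ' cursor=4
After op 7 (backspace): buf='ICMZ' cursor=3
After op 8 (end): buf='ICMZ' cursor=4
After op 9 (left): buf='ICMZ' cursor=3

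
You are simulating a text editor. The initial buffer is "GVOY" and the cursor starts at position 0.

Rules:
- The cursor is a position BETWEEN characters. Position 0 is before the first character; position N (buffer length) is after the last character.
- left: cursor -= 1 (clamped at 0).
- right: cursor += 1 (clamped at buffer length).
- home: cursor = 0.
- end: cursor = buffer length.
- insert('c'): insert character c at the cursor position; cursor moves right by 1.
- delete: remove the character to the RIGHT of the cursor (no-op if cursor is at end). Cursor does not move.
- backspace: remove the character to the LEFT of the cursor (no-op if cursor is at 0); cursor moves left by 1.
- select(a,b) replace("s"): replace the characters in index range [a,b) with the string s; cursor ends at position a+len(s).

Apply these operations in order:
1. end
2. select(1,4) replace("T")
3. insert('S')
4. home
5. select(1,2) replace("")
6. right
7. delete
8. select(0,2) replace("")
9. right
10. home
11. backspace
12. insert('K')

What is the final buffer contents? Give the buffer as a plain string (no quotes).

Answer: K

Derivation:
After op 1 (end): buf='GVOY' cursor=4
After op 2 (select(1,4) replace("T")): buf='GT' cursor=2
After op 3 (insert('S')): buf='GTS' cursor=3
After op 4 (home): buf='GTS' cursor=0
After op 5 (select(1,2) replace("")): buf='GS' cursor=1
After op 6 (right): buf='GS' cursor=2
After op 7 (delete): buf='GS' cursor=2
After op 8 (select(0,2) replace("")): buf='(empty)' cursor=0
After op 9 (right): buf='(empty)' cursor=0
After op 10 (home): buf='(empty)' cursor=0
After op 11 (backspace): buf='(empty)' cursor=0
After op 12 (insert('K')): buf='K' cursor=1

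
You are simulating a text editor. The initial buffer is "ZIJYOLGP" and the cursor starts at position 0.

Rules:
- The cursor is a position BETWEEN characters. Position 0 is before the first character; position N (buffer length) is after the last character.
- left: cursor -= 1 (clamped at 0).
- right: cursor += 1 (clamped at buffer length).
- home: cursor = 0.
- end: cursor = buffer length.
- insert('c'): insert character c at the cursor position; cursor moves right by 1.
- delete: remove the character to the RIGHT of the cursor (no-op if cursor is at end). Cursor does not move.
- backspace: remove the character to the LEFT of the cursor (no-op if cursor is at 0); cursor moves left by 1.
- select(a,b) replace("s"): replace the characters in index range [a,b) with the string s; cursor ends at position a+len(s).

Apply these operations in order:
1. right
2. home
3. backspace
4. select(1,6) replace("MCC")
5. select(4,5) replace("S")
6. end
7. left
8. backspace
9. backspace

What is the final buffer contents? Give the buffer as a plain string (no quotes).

After op 1 (right): buf='ZIJYOLGP' cursor=1
After op 2 (home): buf='ZIJYOLGP' cursor=0
After op 3 (backspace): buf='ZIJYOLGP' cursor=0
After op 4 (select(1,6) replace("MCC")): buf='ZMCCGP' cursor=4
After op 5 (select(4,5) replace("S")): buf='ZMCCSP' cursor=5
After op 6 (end): buf='ZMCCSP' cursor=6
After op 7 (left): buf='ZMCCSP' cursor=5
After op 8 (backspace): buf='ZMCCP' cursor=4
After op 9 (backspace): buf='ZMCP' cursor=3

Answer: ZMCP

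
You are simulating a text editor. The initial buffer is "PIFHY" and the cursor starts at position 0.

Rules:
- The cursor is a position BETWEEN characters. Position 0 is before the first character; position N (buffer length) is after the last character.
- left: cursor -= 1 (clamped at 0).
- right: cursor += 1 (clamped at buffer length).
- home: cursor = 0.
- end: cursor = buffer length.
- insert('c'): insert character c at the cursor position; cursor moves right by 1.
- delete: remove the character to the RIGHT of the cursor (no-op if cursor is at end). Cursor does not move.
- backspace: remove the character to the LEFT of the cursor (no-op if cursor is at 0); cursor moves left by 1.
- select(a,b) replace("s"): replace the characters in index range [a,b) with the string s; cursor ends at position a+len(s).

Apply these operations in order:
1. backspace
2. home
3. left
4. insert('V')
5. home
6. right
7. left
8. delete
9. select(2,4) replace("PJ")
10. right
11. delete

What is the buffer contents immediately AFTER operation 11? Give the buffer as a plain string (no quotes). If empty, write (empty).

Answer: PIPJY

Derivation:
After op 1 (backspace): buf='PIFHY' cursor=0
After op 2 (home): buf='PIFHY' cursor=0
After op 3 (left): buf='PIFHY' cursor=0
After op 4 (insert('V')): buf='VPIFHY' cursor=1
After op 5 (home): buf='VPIFHY' cursor=0
After op 6 (right): buf='VPIFHY' cursor=1
After op 7 (left): buf='VPIFHY' cursor=0
After op 8 (delete): buf='PIFHY' cursor=0
After op 9 (select(2,4) replace("PJ")): buf='PIPJY' cursor=4
After op 10 (right): buf='PIPJY' cursor=5
After op 11 (delete): buf='PIPJY' cursor=5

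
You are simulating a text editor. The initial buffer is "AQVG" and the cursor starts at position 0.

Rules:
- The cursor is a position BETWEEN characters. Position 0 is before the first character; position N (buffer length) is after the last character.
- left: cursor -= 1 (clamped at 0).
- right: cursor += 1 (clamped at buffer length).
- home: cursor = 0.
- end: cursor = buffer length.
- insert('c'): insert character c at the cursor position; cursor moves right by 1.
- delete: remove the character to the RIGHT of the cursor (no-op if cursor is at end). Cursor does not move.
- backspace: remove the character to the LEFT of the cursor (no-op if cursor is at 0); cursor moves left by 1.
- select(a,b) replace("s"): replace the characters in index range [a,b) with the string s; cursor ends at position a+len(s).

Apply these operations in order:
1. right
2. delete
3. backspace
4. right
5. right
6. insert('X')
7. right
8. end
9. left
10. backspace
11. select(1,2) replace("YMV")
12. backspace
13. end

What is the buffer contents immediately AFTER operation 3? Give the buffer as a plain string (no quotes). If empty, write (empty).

After op 1 (right): buf='AQVG' cursor=1
After op 2 (delete): buf='AVG' cursor=1
After op 3 (backspace): buf='VG' cursor=0

Answer: VG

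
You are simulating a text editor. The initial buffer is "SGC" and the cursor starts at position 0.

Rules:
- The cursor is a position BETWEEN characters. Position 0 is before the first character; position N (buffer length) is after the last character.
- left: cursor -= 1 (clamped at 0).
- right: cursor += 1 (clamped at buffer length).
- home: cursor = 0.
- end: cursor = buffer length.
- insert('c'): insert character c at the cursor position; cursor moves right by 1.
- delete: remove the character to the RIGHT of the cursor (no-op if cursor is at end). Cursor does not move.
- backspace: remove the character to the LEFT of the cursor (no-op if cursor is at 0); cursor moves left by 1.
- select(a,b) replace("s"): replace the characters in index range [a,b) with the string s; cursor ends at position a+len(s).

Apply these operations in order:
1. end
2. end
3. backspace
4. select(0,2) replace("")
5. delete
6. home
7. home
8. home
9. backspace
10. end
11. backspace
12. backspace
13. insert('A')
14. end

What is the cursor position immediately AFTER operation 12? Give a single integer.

Answer: 0

Derivation:
After op 1 (end): buf='SGC' cursor=3
After op 2 (end): buf='SGC' cursor=3
After op 3 (backspace): buf='SG' cursor=2
After op 4 (select(0,2) replace("")): buf='(empty)' cursor=0
After op 5 (delete): buf='(empty)' cursor=0
After op 6 (home): buf='(empty)' cursor=0
After op 7 (home): buf='(empty)' cursor=0
After op 8 (home): buf='(empty)' cursor=0
After op 9 (backspace): buf='(empty)' cursor=0
After op 10 (end): buf='(empty)' cursor=0
After op 11 (backspace): buf='(empty)' cursor=0
After op 12 (backspace): buf='(empty)' cursor=0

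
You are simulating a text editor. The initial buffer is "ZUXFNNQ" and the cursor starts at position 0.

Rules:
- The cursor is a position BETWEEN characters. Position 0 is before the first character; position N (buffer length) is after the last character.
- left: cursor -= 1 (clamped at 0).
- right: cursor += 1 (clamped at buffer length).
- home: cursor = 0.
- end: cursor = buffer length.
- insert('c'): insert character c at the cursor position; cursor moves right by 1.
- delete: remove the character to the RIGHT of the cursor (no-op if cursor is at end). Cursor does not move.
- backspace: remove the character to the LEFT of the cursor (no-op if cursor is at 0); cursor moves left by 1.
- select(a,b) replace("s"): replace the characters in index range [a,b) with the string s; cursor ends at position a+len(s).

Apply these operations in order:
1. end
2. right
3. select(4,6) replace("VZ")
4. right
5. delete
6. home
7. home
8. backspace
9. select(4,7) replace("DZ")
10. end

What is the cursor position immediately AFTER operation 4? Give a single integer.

After op 1 (end): buf='ZUXFNNQ' cursor=7
After op 2 (right): buf='ZUXFNNQ' cursor=7
After op 3 (select(4,6) replace("VZ")): buf='ZUXFVZQ' cursor=6
After op 4 (right): buf='ZUXFVZQ' cursor=7

Answer: 7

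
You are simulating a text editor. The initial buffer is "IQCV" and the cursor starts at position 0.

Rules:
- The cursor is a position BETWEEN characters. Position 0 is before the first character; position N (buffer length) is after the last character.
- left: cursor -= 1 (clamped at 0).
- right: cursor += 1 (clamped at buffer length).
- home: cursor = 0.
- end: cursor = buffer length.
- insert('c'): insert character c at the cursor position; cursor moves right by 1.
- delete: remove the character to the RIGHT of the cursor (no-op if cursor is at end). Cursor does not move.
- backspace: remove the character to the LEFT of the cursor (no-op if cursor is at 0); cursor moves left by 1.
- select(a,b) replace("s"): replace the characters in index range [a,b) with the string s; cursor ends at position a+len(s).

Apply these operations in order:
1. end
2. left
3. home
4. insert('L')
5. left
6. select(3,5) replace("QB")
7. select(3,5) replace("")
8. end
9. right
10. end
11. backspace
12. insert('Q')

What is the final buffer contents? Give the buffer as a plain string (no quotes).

Answer: LIQ

Derivation:
After op 1 (end): buf='IQCV' cursor=4
After op 2 (left): buf='IQCV' cursor=3
After op 3 (home): buf='IQCV' cursor=0
After op 4 (insert('L')): buf='LIQCV' cursor=1
After op 5 (left): buf='LIQCV' cursor=0
After op 6 (select(3,5) replace("QB")): buf='LIQQB' cursor=5
After op 7 (select(3,5) replace("")): buf='LIQ' cursor=3
After op 8 (end): buf='LIQ' cursor=3
After op 9 (right): buf='LIQ' cursor=3
After op 10 (end): buf='LIQ' cursor=3
After op 11 (backspace): buf='LI' cursor=2
After op 12 (insert('Q')): buf='LIQ' cursor=3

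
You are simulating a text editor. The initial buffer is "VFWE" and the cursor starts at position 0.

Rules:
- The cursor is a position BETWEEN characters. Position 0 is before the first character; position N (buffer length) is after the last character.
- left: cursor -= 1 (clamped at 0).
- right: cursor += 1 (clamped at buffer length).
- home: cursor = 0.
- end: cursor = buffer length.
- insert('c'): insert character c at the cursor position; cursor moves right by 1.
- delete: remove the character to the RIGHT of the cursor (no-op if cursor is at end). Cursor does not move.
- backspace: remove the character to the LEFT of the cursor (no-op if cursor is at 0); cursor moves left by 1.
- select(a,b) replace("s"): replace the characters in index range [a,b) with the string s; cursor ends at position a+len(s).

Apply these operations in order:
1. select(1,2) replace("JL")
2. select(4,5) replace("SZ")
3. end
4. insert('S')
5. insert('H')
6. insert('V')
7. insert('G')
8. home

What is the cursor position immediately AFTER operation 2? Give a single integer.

Answer: 6

Derivation:
After op 1 (select(1,2) replace("JL")): buf='VJLWE' cursor=3
After op 2 (select(4,5) replace("SZ")): buf='VJLWSZ' cursor=6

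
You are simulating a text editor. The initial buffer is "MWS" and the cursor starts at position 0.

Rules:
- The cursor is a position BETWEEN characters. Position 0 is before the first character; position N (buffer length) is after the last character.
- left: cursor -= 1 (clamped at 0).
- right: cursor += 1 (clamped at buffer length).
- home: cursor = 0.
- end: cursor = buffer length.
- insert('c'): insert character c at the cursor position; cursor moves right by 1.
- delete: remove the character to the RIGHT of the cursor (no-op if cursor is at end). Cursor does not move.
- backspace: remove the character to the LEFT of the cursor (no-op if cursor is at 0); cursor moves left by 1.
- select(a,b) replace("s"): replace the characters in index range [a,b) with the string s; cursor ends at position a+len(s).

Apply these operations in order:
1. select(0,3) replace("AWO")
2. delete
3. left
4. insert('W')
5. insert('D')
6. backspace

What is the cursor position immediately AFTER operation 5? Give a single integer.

After op 1 (select(0,3) replace("AWO")): buf='AWO' cursor=3
After op 2 (delete): buf='AWO' cursor=3
After op 3 (left): buf='AWO' cursor=2
After op 4 (insert('W')): buf='AWWO' cursor=3
After op 5 (insert('D')): buf='AWWDO' cursor=4

Answer: 4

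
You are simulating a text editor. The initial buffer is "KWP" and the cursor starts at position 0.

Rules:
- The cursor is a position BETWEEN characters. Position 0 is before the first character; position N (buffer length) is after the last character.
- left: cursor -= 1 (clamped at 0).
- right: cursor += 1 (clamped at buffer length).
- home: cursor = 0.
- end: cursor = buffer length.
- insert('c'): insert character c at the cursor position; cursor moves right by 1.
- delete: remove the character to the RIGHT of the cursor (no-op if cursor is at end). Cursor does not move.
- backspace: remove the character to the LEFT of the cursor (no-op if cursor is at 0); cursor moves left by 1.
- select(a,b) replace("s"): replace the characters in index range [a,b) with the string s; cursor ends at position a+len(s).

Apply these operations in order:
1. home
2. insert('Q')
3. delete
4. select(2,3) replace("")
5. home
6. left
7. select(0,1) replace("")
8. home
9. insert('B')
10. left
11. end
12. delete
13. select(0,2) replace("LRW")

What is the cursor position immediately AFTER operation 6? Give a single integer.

After op 1 (home): buf='KWP' cursor=0
After op 2 (insert('Q')): buf='QKWP' cursor=1
After op 3 (delete): buf='QWP' cursor=1
After op 4 (select(2,3) replace("")): buf='QW' cursor=2
After op 5 (home): buf='QW' cursor=0
After op 6 (left): buf='QW' cursor=0

Answer: 0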